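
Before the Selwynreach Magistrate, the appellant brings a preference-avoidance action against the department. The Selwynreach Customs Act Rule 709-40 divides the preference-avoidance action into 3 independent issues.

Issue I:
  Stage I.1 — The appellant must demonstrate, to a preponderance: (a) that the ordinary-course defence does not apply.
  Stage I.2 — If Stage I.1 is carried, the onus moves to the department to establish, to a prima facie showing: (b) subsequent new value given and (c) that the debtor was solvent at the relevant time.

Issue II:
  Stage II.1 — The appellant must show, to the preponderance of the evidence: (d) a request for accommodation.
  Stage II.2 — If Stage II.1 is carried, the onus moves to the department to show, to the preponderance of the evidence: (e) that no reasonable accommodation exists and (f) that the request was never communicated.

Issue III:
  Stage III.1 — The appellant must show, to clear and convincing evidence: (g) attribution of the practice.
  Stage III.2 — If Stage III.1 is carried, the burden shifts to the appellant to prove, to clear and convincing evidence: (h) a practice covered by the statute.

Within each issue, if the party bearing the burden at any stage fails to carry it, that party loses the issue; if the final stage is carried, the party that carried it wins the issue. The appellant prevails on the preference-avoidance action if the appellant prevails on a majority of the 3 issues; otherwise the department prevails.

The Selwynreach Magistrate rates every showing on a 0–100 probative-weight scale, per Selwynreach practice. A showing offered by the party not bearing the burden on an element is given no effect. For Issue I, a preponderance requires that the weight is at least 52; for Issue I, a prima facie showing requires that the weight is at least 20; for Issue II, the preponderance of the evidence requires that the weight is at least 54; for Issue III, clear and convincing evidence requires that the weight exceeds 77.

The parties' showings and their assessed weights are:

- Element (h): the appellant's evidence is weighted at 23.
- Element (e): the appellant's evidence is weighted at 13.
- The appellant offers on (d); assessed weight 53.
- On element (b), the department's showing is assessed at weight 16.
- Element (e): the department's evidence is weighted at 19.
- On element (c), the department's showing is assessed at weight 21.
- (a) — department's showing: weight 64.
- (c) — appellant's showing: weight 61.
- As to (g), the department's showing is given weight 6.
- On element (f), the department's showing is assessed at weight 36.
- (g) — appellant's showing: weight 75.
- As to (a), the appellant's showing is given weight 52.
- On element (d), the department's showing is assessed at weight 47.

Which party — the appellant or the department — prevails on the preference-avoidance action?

department

— Issue I —
At Stage I.1 the appellant must meet a preponderance (weight is at least 52): on (a) the weight is 52 (the department's 64 is given no effect), ≥ 52, so (a) meets the standard.
  All elements met. The burden passes to the department.
At Stage I.2 the department must meet a prima facie showing (weight is at least 20): on (b) the weight is 16, which does not reach 20, so (b) does not meet the standard; on (c) the weight is 21 (the appellant's 61 is given no effect), which does reach 20, so (c) meets the standard.
  Stage I.2 not carried; the department fails its burden.
The analysis ends at Stage I.2; the appellant prevails on this issue.
— Issue II —
At Stage II.1 the appellant must meet the preponderance of the evidence (weight is at least 54): on (d) the weight is 53 (the department's 47 is given no effect), < 54, so (d) does not meet the standard.
  The appellant does not carry Stage II.1.
So the department prevails on this issue.
— Issue III —
Stage III.1 (appellant, clear and convincing evidence, weight exceeds 77): (g) 75 (department's 6 disregarded) ≤ 77 — fails.
  Not every element is met, so the appellant fails to carry Stage III.1.
So the department prevails on this issue.
Per-issue: Issue I → appellant; Issue II → department; Issue III → department. The appellant must prevail on a majority of issues; overall, the department prevails.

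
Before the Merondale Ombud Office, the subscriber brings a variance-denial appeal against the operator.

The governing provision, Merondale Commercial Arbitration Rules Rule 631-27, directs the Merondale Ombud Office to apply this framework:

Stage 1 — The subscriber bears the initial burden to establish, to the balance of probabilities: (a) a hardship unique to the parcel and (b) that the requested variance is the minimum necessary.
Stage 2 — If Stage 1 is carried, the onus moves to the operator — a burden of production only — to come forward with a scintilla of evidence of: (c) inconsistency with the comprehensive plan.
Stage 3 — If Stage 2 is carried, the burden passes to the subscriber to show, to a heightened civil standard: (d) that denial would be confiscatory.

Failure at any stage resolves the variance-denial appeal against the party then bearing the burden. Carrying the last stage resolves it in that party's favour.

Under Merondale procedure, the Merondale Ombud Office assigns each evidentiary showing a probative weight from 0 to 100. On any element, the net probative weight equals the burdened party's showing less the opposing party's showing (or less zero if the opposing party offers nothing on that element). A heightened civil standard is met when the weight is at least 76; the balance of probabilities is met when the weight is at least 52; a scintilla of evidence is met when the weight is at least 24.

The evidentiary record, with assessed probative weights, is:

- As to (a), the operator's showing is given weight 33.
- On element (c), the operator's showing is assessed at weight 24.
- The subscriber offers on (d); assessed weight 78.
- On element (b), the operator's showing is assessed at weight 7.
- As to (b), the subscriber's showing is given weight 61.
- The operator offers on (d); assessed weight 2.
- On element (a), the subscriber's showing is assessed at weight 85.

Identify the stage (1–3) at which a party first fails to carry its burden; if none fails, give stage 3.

stage 3

At Stage 1 the subscriber must meet the balance of probabilities (weight is at least 52): on (a) the weight is 85 less the opposing 33 gives net 52, which does reach 52, so (a) meets the standard; on (b) the weight is 61 less the opposing 7 gives net 54, which does reach 52, so (b) meets the standard.
  Stage 1 carried; the burden shifts to the operator.
At Stage 2 the operator must meet a scintilla of evidence (weight is at least 24): on (c) the weight is 24, which does reach 24, so (c) meets the standard.
  The operator carries Stage 2; the subscriber now bears the burden.
At Stage 3 the subscriber must meet a heightened civil standard (weight is at least 76): on (d) the weight is 78 less the opposing 2 gives net 76, ≥ 76, so (d) meets the standard.
  The subscriber carries the last stage.
All stages carried — the subscriber prevails.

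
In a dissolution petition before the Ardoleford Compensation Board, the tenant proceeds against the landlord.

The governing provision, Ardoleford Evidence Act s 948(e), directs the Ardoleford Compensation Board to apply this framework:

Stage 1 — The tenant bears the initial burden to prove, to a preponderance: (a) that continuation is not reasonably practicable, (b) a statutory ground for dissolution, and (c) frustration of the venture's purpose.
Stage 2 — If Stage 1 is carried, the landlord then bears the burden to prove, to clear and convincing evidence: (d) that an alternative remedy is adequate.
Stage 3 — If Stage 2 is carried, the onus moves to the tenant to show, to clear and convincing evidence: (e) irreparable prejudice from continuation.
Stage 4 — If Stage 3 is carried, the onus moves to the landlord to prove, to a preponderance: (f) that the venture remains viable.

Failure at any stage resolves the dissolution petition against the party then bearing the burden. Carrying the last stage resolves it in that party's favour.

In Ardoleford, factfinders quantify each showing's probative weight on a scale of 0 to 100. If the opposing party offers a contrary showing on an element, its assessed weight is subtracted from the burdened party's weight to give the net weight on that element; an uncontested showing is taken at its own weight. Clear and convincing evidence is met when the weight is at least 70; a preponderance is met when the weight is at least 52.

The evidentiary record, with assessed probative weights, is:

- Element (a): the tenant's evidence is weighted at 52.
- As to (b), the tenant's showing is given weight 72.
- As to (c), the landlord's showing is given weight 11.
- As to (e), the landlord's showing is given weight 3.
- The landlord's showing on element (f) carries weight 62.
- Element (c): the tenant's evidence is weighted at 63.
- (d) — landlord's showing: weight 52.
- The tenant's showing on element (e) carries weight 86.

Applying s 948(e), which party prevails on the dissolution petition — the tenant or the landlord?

tenant

At Stage 1 the tenant must meet a preponderance (weight is at least 52): on (a) the weight is 52, which does reach 52, so (a) meets the standard; on (b) the weight is 72, ≥ 52, so (b) meets the standard; on (c) the weight is 63 less the opposing 11 gives net 52, ≥ 52, so (c) meets the standard.
  The tenant carries Stage 1; the landlord now bears the burden.
At Stage 2 the landlord must meet clear and convincing evidence (weight is at least 70): on (d) the weight is 52, which does not reach 70, so (d) does not meet the standard.
  The landlord does not carry Stage 2.
The analysis ends at Stage 2; the tenant prevails.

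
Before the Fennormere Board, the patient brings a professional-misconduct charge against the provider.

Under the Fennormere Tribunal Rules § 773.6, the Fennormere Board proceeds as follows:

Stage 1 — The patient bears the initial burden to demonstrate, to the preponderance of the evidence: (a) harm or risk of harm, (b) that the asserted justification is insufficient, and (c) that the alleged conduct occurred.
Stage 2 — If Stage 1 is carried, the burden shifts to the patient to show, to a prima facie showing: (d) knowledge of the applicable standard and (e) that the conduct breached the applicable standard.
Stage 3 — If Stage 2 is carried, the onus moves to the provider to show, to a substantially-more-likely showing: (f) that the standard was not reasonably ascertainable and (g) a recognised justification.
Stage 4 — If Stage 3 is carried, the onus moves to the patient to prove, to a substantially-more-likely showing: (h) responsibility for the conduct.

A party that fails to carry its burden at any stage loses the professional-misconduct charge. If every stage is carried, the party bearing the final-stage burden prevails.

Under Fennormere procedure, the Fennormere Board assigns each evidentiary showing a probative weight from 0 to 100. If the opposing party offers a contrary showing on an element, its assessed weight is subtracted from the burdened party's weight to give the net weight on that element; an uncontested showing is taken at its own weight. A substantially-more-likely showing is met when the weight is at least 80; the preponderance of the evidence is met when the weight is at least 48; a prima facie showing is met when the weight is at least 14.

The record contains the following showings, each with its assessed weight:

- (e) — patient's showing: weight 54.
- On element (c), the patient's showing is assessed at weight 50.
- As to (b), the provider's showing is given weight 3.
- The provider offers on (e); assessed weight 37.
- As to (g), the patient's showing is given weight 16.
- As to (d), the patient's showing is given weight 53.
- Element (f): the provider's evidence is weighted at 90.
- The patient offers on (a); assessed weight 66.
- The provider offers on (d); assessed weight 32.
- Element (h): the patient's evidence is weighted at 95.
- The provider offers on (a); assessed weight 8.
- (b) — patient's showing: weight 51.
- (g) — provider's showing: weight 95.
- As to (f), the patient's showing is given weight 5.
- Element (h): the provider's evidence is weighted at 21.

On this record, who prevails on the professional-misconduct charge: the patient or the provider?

patient

Stage 1 (patient, the preponderance of the evidence, weight is at least 48): (a) net 66−8=58 ≥ 48 — meets; (b) net 51−3=48 ≥ 48 — meets; (c) 50 ≥ 48 — meets.
  Stage 1 is satisfied; the patient continues to bear the burden.
Stage 2 (patient, a prima facie showing, weight is at least 14): (d) net 53−32=21 ≥ 14 — meets; (e) net 54−37=17 ≥ 14 — meets.
  All elements met. The burden passes to the provider.
Stage 3 (provider, a substantially-more-likely showing, weight is at least 80): (f) net 90−5=85 ≥ 80 — meets; (g) net 95−16=79 < 80 — fails.
  Stage 3 not carried; the provider fails its burden.
So the patient prevails.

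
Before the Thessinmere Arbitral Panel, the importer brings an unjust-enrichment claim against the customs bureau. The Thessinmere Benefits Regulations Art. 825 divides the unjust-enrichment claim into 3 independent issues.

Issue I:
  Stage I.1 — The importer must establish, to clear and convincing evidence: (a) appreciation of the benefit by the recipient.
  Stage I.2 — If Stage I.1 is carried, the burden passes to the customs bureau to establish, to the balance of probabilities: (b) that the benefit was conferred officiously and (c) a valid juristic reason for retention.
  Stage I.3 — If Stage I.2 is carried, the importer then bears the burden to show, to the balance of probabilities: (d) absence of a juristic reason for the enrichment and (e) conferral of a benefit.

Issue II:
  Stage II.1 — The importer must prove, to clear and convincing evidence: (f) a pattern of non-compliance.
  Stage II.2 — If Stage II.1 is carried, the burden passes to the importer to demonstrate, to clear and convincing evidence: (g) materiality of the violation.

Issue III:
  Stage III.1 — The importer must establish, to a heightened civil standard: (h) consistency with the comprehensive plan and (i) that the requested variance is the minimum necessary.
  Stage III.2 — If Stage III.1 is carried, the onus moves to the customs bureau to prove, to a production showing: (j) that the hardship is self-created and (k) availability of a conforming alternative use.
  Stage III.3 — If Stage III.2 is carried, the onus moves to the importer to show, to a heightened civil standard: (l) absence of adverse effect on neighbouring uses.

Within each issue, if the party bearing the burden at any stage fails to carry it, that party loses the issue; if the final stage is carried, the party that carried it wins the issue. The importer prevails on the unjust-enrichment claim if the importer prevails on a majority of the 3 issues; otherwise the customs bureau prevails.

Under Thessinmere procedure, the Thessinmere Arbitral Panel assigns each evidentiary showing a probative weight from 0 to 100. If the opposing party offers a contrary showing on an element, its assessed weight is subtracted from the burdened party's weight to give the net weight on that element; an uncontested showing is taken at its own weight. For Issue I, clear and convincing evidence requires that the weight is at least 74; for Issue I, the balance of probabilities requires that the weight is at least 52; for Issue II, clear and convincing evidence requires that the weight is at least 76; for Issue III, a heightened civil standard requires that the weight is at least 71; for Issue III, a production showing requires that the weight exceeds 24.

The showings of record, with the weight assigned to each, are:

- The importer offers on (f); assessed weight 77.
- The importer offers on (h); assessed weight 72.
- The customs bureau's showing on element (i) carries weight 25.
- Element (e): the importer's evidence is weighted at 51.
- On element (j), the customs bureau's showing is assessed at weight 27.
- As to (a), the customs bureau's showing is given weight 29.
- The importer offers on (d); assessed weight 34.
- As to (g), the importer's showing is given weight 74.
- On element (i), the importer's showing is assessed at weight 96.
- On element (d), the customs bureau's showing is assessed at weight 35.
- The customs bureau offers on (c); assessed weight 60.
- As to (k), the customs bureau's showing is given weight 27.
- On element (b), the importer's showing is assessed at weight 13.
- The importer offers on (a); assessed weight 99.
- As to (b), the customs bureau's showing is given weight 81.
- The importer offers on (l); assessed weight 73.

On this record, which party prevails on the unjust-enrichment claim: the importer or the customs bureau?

customs bureau

— Issue I —
Stage I.1 — burden on importer; standard: clear and convincing evidence (weight is at least 74).
    (a): 99 − 29 = 70 < 74 [not met]
  The importer does not carry Stage I.1.
So the customs bureau prevails on this issue.
— Issue II —
At Stage II.1 the importer must meet clear and convincing evidence (weight is at least 76): on (f) the weight is 77, which does reach 76, so (f) meets the standard.
  Stage II.1 carried; the burden remains with the importer.
At Stage II.2 the importer must meet clear and convincing evidence (weight is at least 76): on (g) the weight is 74, < 76, so (g) does not meet the standard.
  The importer does not carry Stage II.2.
The customs bureau prevails on this issue.
— Issue III —
Stage III.1 — burden on importer; standard: a heightened civil standard (weight is at least 71).
    (h): 72 ≥ 71 [met]
    (i): 96 − 25 = 71 ≥ 71 [met]
  All elements met. The burden passes to the customs bureau.
Stage III.2 — burden on customs bureau; standard: a production showing (weight exceeds 24).
    (j): 27 > 24 [met]
    (k): 27 > 24 [met]
  All elements met. The burden passes to the importer.
Stage III.3 — burden on importer; standard: a heightened civil standard (weight is at least 71).
    (l): 73 ≥ 71 [met]
  Stage III.3 carried; the final stage is satisfied.
With every stage satisfied, the importer prevails on this issue.
Per-issue: Issue I → customs bureau; Issue II → customs bureau; Issue III → importer. The importer must prevail on a majority of issues; overall, the customs bureau prevails.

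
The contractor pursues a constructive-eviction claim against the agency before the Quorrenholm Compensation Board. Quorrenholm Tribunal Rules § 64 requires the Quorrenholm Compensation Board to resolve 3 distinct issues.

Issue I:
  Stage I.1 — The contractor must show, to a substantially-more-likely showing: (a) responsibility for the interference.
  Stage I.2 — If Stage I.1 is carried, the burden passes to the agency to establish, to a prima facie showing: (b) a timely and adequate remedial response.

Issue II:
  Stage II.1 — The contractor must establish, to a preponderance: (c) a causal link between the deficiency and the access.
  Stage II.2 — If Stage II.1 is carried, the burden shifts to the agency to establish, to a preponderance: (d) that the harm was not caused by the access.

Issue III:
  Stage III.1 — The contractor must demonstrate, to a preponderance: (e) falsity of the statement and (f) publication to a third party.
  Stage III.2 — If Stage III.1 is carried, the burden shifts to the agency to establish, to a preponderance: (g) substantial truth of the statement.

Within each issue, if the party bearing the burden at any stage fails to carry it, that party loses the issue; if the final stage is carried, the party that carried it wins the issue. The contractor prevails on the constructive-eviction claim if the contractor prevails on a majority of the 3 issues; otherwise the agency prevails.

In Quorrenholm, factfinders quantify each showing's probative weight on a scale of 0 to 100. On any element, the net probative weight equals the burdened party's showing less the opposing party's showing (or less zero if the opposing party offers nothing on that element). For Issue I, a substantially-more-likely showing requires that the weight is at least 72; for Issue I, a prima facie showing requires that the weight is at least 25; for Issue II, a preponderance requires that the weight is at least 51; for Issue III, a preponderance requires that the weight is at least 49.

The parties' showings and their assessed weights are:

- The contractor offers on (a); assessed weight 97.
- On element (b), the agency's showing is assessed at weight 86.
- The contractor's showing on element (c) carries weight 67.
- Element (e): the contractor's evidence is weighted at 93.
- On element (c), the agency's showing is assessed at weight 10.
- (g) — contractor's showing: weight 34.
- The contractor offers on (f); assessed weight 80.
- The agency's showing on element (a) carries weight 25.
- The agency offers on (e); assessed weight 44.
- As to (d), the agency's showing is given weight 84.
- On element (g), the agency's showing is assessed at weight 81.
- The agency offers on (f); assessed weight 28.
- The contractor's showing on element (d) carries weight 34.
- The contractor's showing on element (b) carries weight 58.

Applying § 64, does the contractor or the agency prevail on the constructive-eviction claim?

contractor

— Issue I —
At Stage I.1 the contractor must meet a substantially-more-likely showing (weight is at least 72): on (a) the weight is 97 less the opposing 25 gives net 72, which does reach 72, so (a) meets the standard.
  Stage I.1 is satisfied; the onus moves to the agency.
At Stage I.2 the agency must meet a prima facie showing (weight is at least 25): on (b) the weight is 86 less the opposing 58 gives net 28, ≥ 25, so (b) meets the standard.
  All elements met at the final stage.
Every stage carried; the agency prevails on this issue.
— Issue II —
Stage II.1 — burden on contractor; standard: a preponderance (weight is at least 51).
    (c): 67 − 10 = 57 ≥ 51 [met]
  All elements met. The burden passes to the agency.
Stage II.2 — burden on agency; standard: a preponderance (weight is at least 51).
    (d): 84 − 34 = 50 < 51 [not met]
  The agency does not carry Stage II.2.
The contractor prevails on this issue.
— Issue III —
Stage III.1 — burden on contractor; standard: a preponderance (weight is at least 49).
    (e): 93 − 44 = 49 ≥ 49 [met]
    (f): 80 − 28 = 52 ≥ 49 [met]
  The contractor carries Stage III.1; the agency now bears the burden.
Stage III.2 — burden on agency; standard: a preponderance (weight is at least 49).
    (g): 81 − 34 = 47 < 49 [not met]
  The agency does not carry Stage III.2.
The analysis ends at Stage III.2; the contractor prevails on this issue.
Per-issue: Issue I → agency; Issue II → contractor; Issue III → contractor. The contractor must prevail on a majority of issues; overall, the contractor prevails.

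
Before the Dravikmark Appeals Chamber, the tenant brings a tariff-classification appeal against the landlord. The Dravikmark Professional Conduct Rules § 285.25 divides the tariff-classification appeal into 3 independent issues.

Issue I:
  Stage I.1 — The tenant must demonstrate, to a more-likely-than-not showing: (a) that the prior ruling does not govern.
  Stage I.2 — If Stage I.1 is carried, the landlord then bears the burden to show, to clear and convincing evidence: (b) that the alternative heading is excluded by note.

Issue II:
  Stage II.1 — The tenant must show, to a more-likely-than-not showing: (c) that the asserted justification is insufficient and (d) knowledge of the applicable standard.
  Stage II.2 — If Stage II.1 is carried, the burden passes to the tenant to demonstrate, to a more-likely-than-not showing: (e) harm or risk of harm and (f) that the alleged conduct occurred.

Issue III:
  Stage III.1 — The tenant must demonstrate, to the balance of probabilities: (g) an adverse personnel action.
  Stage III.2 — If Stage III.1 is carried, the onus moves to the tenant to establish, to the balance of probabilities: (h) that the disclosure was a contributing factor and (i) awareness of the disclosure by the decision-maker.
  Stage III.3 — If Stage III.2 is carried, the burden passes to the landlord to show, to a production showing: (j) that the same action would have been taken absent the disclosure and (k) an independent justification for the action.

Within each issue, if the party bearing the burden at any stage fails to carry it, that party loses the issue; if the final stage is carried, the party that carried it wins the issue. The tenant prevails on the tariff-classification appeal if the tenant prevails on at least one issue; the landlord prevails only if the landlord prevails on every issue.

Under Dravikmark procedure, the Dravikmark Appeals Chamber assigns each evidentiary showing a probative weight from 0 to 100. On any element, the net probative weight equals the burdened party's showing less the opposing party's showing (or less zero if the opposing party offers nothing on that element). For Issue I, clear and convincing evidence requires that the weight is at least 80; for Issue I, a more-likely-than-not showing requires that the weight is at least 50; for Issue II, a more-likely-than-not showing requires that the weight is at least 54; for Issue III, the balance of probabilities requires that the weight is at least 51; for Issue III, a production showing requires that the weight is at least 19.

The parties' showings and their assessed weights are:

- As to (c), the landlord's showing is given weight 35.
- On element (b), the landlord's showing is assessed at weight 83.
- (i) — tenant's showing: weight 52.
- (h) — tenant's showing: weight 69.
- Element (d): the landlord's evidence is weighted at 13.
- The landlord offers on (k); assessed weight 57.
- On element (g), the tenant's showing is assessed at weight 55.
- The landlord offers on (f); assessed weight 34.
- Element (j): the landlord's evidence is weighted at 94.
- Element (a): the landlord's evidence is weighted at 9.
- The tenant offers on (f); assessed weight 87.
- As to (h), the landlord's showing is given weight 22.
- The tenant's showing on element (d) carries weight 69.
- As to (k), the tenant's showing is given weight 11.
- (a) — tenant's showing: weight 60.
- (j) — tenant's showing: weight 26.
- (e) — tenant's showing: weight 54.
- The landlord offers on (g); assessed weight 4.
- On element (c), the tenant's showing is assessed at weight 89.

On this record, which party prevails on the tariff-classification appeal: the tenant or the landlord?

— Issue I —
At Stage I.1 the tenant must meet a more-likely-than-not showing (weight is at least 50): on (a) the weight is 60 less the opposing 9 gives net 51, ≥ 50, so (a) meets the standard.
  Stage I.1 carried; the burden shifts to the landlord.
At Stage I.2 the landlord must meet clear and convincing evidence (weight is at least 80): on (b) the weight is 83, ≥ 80, so (b) meets the standard.
  The landlord carries the last stage.
Every stage carried; the landlord prevails on this issue.
— Issue II —
At Stage II.1 the tenant must meet a more-likely-than-not showing (weight is at least 54): on (c) the weight is 89 less the opposing 35 gives net 54, ≥ 54, so (c) meets the standard; on (d) the weight is 69 less the opposing 13 gives net 56, which does reach 54, so (d) meets the standard.
  Stage II.1 carried; the burden remains with the tenant.
At Stage II.2 the tenant must meet a more-likely-than-not showing (weight is at least 54): on (e) the weight is 54, which does reach 54, so (e) meets the standard; on (f) the weight is 87 less the opposing 34 gives net 53, < 54, so (f) does not meet the standard.
  Stage II.2 not carried; the tenant fails its burden.
The landlord prevails on this issue.
— Issue III —
Stage III.1 — burden on tenant; standard: the balance of probabilities (weight is at least 51).
    (g): 55 − 4 = 51 ≥ 51 [met]
  All elements met. The tenant retains the burden for Stage III.2.
Stage III.2 — burden on tenant; standard: the balance of probabilities (weight is at least 51).
    (h): 69 − 22 = 47 < 51 [not met]
    (i): 52 ≥ 51 [met]
  The tenant does not carry Stage III.2.
The landlord prevails on this issue.
Per-issue: Issue I → landlord; Issue II → landlord; Issue III → landlord. The tenant must prevail on at least one issue; overall, the landlord prevails.

landlord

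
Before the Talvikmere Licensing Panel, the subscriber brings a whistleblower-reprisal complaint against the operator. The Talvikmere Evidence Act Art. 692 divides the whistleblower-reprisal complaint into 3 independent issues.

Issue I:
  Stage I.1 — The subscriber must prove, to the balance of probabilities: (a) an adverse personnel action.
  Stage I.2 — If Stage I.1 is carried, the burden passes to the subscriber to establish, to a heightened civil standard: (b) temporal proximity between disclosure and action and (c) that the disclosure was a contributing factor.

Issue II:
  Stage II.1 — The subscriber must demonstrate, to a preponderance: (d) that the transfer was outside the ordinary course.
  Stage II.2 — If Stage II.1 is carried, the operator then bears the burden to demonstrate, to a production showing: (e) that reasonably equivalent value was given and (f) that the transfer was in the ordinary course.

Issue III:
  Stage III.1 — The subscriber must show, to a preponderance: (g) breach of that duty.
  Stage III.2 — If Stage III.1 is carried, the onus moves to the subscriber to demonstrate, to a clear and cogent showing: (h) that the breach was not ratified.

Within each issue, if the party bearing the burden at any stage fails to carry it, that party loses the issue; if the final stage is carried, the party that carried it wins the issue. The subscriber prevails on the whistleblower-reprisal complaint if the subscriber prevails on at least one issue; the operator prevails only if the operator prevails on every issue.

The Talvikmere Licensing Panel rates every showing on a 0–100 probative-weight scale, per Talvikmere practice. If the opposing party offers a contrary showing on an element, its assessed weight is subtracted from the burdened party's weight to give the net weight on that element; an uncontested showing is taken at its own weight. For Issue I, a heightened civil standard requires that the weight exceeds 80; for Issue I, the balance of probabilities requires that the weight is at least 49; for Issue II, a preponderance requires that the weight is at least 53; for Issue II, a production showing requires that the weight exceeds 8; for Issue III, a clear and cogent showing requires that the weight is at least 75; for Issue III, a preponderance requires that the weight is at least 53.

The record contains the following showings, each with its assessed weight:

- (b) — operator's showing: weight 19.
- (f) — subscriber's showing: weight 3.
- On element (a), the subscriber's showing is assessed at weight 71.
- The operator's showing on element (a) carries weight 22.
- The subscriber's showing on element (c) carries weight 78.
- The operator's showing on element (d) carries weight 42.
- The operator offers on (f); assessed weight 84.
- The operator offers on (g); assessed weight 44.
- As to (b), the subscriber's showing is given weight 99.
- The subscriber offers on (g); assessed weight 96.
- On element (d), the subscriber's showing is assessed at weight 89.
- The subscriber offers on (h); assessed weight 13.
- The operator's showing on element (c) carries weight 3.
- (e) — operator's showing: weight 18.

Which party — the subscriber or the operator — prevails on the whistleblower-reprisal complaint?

operator

— Issue I —
Stage I.1 — burden on subscriber; standard: the balance of probabilities (weight is at least 49).
    (a): 71 − 22 = 49 ≥ 49 [met]
  All elements met. The subscriber retains the burden for Stage I.2.
Stage I.2 — burden on subscriber; standard: a heightened civil standard (weight exceeds 80).
    (b): 99 − 19 = 80 ≤ 80 [not met]
    (c): 78 − 3 = 75 ≤ 80 [not met]
  The subscriber does not carry Stage I.2.
The operator prevails on this issue.
— Issue II —
Stage II.1 (subscriber, a preponderance, weight is at least 53): (d) net 89−42=47 < 53 — fails.
  The subscriber does not carry Stage II.1.
So the operator prevails on this issue.
— Issue III —
Stage III.1 — burden on subscriber; standard: a preponderance (weight is at least 53).
    (g): 96 − 44 = 52 < 53 [not met]
  Stage III.1 not carried; the subscriber fails its burden.
The analysis ends at Stage III.1; the operator prevails on this issue.
Per-issue: Issue I → operator; Issue II → operator; Issue III → operator. The subscriber must prevail on at least one issue; overall, the operator prevails.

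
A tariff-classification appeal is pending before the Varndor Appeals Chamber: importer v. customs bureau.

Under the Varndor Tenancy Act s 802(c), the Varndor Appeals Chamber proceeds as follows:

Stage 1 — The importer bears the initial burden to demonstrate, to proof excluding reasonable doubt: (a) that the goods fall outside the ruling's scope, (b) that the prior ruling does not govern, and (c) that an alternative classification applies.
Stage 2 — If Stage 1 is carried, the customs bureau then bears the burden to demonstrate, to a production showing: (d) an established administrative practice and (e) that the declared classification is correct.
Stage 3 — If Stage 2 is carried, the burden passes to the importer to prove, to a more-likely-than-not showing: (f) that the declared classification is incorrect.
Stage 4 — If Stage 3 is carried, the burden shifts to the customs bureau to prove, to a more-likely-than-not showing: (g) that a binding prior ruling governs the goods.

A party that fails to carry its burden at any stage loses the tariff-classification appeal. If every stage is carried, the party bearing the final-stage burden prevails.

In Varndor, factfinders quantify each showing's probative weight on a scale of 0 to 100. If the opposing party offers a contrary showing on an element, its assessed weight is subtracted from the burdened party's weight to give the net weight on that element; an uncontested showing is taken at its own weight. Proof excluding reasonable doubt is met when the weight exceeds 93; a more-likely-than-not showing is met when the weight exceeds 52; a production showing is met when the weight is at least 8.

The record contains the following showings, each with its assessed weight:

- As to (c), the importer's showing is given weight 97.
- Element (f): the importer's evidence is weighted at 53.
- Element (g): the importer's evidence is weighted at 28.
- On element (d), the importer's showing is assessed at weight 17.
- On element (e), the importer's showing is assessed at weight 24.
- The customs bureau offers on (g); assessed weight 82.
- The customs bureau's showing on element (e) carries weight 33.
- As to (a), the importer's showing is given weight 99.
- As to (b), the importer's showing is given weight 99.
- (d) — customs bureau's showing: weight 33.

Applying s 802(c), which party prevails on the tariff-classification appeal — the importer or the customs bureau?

customs bureau

Stage 1 — burden on importer; standard: proof excluding reasonable doubt (weight exceeds 93).
    (a): 99 > 93 [met]
    (b): 99 > 93 [met]
    (c): 97 > 93 [met]
  The importer carries Stage 1; the customs bureau now bears the burden.
Stage 2 — burden on customs bureau; standard: a production showing (weight is at least 8).
    (d): 33 − 17 = 16 ≥ 8 [met]
    (e): 33 − 24 = 9 ≥ 8 [met]
  All elements met. The burden passes to the importer.
Stage 3 — burden on importer; standard: a more-likely-than-not showing (weight exceeds 52).
    (f): 53 > 52 [met]
  Stage 3 is satisfied; the onus moves to the customs bureau.
Stage 4 — burden on customs bureau; standard: a more-likely-than-not showing (weight exceeds 52).
    (g): 82 − 28 = 54 > 52 [met]
  All elements met at the final stage.
All stages carried — the customs bureau prevails.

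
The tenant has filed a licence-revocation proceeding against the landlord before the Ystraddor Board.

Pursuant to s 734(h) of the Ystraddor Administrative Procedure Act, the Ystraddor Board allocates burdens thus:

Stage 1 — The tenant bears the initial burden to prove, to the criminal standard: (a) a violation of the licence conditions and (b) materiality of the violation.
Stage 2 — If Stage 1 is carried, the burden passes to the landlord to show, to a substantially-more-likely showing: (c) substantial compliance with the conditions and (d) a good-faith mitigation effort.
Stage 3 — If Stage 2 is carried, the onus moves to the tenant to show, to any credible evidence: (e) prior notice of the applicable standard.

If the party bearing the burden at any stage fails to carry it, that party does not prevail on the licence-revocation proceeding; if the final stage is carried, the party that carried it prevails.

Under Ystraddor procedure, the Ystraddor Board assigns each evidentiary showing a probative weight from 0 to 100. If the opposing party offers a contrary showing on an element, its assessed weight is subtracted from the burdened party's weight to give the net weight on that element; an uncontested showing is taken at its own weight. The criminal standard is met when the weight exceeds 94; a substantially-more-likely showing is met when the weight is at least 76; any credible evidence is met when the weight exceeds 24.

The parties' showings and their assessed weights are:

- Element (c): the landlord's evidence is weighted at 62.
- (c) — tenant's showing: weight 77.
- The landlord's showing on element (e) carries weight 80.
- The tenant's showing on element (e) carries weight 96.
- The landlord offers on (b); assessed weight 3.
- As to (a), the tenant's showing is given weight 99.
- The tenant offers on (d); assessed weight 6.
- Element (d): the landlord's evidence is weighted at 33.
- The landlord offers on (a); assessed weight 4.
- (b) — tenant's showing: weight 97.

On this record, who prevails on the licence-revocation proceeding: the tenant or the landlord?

landlord

Stage 1 — burden on tenant; standard: the criminal standard (weight exceeds 94).
    (a): 99 − 4 = 95 > 94 [met]
    (b): 97 − 3 = 94 ≤ 94 [not met]
  The tenant does not carry Stage 1.
So the landlord prevails.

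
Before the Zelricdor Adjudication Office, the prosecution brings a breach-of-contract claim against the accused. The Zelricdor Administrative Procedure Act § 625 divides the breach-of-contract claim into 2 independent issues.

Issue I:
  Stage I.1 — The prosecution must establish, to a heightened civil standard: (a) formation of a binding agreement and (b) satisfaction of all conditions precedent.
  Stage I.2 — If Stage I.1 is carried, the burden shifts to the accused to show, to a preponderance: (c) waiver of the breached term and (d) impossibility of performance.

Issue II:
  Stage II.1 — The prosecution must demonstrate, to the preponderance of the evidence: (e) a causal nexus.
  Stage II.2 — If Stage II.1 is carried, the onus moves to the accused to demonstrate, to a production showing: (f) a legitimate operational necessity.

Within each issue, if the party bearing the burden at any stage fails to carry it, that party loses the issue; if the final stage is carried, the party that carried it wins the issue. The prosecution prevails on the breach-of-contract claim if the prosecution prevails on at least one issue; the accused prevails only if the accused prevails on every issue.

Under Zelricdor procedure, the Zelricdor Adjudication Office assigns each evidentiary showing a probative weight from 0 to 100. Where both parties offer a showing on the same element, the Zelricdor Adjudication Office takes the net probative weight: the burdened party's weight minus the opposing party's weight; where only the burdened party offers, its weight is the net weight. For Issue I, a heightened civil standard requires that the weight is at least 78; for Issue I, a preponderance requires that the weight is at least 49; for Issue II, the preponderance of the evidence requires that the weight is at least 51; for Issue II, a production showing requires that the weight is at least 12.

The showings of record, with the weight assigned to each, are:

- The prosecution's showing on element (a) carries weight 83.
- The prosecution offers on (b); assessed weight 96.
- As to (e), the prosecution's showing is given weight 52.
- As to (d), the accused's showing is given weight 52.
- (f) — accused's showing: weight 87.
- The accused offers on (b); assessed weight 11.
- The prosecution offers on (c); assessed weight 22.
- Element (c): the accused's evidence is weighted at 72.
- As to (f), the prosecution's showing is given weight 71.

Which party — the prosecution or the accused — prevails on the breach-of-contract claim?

accused

— Issue I —
Stage I.1 — burden on prosecution; standard: a heightened civil standard (weight is at least 78).
    (a): 83 ≥ 78 [met]
    (b): 96 − 11 = 85 ≥ 78 [met]
  The prosecution carries Stage I.1; the accused now bears the burden.
Stage I.2 — burden on accused; standard: a preponderance (weight is at least 49).
    (c): 72 − 22 = 50 ≥ 49 [met]
    (d): 52 ≥ 49 [met]
  Stage I.2 carried; the final stage is satisfied.
With every stage satisfied, the accused prevails on this issue.
— Issue II —
Stage II.1 — burden on prosecution; standard: the preponderance of the evidence (weight is at least 51).
    (e): 52 ≥ 51 [met]
  Stage II.1 is satisfied; the onus moves to the accused.
Stage II.2 — burden on accused; standard: a production showing (weight is at least 12).
    (f): 87 − 71 = 16 ≥ 12 [met]
  The accused carries the last stage.
Every stage carried; the accused prevails on this issue.
Per-issue: Issue I → accused; Issue II → accused. The prosecution must prevail on at least one issue; overall, the accused prevails.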